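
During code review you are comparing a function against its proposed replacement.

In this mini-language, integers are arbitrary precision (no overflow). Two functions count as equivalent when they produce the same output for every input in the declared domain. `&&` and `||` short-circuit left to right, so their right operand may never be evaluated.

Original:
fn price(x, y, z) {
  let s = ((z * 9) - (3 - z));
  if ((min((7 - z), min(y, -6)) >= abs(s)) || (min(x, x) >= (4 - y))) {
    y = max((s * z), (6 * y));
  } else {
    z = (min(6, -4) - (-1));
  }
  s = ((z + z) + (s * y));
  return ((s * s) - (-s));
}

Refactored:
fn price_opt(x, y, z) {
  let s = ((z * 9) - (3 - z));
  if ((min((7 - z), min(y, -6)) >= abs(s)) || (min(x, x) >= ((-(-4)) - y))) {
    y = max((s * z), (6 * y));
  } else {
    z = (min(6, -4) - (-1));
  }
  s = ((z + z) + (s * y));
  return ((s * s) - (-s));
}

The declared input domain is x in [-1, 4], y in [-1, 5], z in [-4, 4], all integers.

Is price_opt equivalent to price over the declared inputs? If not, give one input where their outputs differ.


Behavior is preserved: although same computation, different form, the outputs never diverge.
Spot check at x=2, y=4, z=3 — price: s = 27; ((min((7 - z), min(y, -6)) >= abs(s)) || (min(x, x) >= (4 - y))) -> true; y = 81; s = 2193; return 4811442. price_opt: s = 27; ((min((7 - z), min(y, -6)) >= abs(s)) || (min(x, x) >= ((-(-4)) - y))) -> true; y = 81; s = 2193; return 4811442. Both give 4811442.
An exhaustive pass over the 378 declared inputs shows identical outputs.
verdict: equivalent


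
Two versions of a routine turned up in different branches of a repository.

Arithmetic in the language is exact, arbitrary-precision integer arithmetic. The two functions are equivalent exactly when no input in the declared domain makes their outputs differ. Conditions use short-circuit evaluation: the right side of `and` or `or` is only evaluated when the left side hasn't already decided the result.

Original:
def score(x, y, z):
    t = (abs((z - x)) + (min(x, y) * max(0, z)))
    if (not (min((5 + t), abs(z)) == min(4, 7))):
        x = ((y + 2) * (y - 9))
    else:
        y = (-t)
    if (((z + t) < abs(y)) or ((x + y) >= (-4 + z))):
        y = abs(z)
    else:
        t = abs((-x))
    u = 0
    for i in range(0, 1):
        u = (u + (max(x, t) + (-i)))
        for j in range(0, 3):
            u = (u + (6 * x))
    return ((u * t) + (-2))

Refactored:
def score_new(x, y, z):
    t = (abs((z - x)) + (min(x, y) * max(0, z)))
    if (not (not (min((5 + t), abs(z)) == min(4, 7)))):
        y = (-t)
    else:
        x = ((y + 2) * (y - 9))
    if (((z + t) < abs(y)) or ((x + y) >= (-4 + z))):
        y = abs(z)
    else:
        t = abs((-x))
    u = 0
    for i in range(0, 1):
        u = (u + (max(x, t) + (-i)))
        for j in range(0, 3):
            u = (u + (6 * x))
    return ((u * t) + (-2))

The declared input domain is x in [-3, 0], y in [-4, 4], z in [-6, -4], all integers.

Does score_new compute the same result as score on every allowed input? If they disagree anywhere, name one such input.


The two versions differ — the changes include boolean connective usage differs.
As a probe, take x=-2, y=0, z=-5: score runs t = 3; (not (min((5 + t), abs(z)) == min(4, 7))) -> true; x = -18; (((z + t) < abs(y)) or ((x + y) >= (-4 + z))) -> true; y = 5; u = 0; [i=0]; u = 3; [j=0]; u = -105; [j=1]; u = -213; [j=2]; u = -321; return -965; score_new runs t = 3; (not (not (min((5 + t), abs(z)) == min(4, 7)))) -> false; x = -18; (((z + t) < abs(y)) or ((x + y) >= (-4 + z))) -> true; y = 5; u = 0; [i=0]; u = 3; [j=0]; u = -105; [j=1]; u = -213; [j=2]; u = -321; return -965; both end at -965.
Every one of the 108 inputs gives matching results.
verdict: equivalent


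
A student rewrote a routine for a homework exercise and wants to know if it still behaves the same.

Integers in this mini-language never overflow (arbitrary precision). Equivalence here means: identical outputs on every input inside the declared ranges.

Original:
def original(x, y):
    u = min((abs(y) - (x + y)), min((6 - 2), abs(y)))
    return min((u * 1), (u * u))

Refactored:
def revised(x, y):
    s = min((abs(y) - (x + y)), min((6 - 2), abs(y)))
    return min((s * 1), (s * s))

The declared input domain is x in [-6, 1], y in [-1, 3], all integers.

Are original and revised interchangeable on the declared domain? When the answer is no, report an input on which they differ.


The two are interchangeable: local variable names differ, and every declared input agrees.
Tracing x=-2, y=-1: original: u := 1 | result 1 | revised: s := 1 | result 1 — matching result 1.
Every one of the 40 inputs gives matching results.
verdict: equivalent


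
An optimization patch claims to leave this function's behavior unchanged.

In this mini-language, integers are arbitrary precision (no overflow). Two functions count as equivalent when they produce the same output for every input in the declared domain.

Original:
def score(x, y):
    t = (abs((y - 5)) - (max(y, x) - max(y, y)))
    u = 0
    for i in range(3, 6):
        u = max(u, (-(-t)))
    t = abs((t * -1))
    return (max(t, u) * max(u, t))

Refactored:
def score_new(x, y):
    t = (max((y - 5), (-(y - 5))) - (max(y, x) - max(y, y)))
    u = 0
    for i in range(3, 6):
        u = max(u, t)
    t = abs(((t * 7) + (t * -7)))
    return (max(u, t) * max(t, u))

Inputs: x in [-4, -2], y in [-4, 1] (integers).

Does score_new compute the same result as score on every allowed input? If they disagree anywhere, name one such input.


There is a behavioral-looking edit here, yet the outcome never shifts on this domain.
As a probe, take x=-3, y=-2: score runs t := 7 | u := 0 | iter i=3: | u := 7 | iter i=4: | u := 7 | iter i=5: | u := 7 | t := 7 | result 49; score_new runs t := 7 | u := 0 | iter i=3: | u := 7 | iter i=4: | u := 7 | iter i=5: | u := 7 | t := 0 | result 49; both end at 49.
Sweeping the whole domain (18 inputs) finds no disagreement.
verdict: equivalent


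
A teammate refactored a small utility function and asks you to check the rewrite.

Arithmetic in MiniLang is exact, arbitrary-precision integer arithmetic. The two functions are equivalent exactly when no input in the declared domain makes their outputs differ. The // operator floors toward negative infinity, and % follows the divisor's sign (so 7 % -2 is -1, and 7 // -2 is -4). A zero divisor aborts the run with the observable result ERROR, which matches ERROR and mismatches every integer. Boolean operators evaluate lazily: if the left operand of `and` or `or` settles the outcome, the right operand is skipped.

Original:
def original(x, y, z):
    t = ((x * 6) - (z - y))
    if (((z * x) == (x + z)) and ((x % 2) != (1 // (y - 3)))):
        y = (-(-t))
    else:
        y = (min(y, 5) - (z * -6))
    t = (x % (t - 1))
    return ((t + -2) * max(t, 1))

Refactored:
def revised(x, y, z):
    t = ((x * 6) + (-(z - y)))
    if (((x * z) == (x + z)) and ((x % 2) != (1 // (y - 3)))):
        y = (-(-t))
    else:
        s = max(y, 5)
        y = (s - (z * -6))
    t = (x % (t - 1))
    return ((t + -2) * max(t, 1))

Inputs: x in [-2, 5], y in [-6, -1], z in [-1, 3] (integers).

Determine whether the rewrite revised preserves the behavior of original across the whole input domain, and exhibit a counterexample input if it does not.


Equivalent. The suspicious edit (`min(y, 5)` became `max(y, 5)`) never changes the result for any input inside the declared domain.
Across all 240 domain points the two functions coincide.
Spot check at x=-2, y=-1, z=-1 — original: t=-12, then (((z * x) == (x + z)) and ((x % 2) != (1 // (y - 3)))) is false, then y=-7, then t=-2, then returns -4. revised: t=-12, then (((x * z) == (x + z)) and ((x % 2) != (1 // (y - 3)))) is false, then s=5, then y=-1, then t=-2, then returns -4. Both give -4.
verdict: equivalent


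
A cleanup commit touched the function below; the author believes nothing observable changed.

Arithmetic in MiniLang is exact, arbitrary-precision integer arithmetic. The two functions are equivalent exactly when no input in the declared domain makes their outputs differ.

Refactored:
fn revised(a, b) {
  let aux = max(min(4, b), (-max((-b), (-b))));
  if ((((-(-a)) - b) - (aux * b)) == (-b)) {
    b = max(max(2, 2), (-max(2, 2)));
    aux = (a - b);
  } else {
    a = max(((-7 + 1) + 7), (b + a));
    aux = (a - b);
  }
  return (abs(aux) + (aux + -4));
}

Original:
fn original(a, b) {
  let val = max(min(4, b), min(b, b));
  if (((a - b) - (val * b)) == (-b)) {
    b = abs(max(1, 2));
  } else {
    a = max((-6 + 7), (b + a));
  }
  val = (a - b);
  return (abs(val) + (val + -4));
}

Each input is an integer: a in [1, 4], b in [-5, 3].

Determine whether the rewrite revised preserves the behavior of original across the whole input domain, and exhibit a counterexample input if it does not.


Equivalent. Although `1` became `2`, no input in the stated domain can expose it.
Across all 36 domain points the two functions coincide.
One worked example (a=1, b=-4) — original: val=-4, then (((a - b) - (val * b)) == (-b)) is false, then a=1, then val=5, then returns 6; revised: aux=-4, then ((((-(-a)) - b) - (aux * b)) == (-b)) is false, then a=1, then aux=5, then returns 6; agreement on 6.
verdict: equivalent


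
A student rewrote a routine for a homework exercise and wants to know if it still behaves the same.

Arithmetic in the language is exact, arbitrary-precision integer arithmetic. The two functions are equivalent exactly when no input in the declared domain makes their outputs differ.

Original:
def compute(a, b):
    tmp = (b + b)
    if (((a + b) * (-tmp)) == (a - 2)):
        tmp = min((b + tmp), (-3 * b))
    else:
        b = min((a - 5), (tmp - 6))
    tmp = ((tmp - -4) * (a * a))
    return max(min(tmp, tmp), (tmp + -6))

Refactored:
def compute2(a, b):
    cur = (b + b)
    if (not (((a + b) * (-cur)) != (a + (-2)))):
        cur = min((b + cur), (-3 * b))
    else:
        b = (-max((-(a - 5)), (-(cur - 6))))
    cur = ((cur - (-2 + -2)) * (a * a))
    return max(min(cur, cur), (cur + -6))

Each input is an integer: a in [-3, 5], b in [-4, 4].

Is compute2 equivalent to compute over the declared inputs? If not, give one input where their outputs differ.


The two versions differ — the changes include comparison usage differs, arithmetic usage differs, constant usage differs, local variable names differ, min/max/abs usage differs, boolean connective usage differs.
As a probe, take a=-2, b=-2: compute runs tmp=-4, then (((a + b) * (-tmp)) == (a - 2)) is false, then b=-10, then tmp=0, then returns 0; compute2 runs cur=-4, then (not (((a + b) * (-cur)) != (a + (-2)))) is false, then b=-10, then cur=0, then returns 0; both end at 0.
Across all 81 domain points the two functions coincide.
verdict: equivalent


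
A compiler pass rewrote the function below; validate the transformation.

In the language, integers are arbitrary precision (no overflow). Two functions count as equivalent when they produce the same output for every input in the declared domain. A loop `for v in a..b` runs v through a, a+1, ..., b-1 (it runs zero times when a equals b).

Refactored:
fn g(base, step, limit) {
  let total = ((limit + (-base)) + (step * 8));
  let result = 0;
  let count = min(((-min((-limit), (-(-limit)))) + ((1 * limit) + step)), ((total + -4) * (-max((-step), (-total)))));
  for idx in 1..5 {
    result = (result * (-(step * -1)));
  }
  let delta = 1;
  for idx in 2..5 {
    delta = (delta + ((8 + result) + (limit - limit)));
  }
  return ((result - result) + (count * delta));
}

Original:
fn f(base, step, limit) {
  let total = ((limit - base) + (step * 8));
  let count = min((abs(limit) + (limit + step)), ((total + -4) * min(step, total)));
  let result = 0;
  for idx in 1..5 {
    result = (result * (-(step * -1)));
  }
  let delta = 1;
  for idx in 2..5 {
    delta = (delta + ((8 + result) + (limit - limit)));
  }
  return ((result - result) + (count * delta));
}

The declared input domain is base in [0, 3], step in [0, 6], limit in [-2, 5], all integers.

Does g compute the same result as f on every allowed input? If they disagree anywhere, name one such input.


Differences: constant usage differs; also arithmetic usage differs; also min/max/abs usage differs — yet all 224 inputs agree.
verdict: equivalent


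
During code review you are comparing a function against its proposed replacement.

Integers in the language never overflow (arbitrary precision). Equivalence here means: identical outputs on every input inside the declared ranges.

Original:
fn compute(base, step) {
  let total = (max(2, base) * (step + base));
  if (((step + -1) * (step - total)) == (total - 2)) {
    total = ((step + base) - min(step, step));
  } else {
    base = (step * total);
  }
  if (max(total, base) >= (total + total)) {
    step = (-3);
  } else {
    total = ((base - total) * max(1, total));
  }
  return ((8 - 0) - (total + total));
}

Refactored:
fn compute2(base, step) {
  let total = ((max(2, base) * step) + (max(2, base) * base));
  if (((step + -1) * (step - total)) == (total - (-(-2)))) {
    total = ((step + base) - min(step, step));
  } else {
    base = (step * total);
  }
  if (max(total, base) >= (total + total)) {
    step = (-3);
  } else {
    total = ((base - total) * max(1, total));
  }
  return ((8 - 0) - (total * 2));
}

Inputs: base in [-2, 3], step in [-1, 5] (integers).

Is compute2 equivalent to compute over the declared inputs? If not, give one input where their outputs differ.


Equivalent — the differences include arithmetic usage differs; and min/max/abs usage differs; and constant usage differs, yet no declared input distinguishes the two.
Tracing base=0, step=5: compute: total=10, then (((step + -1) * (step - total)) == (total - 2)) is false, then base=50, then (max(total, base) >= (total + total)) is true, then step=-3, then returns -12 | compute2: total=10, then (((step + -1) * (step - total)) == (total - (-(-2)))) is false, then base=50, then (max(total, base) >= (total + total)) is true, then step=-3, then returns -12 — matching result -12.
Checked all 42 inputs in the declared domain: the outputs agree on every one.
verdict: equivalent


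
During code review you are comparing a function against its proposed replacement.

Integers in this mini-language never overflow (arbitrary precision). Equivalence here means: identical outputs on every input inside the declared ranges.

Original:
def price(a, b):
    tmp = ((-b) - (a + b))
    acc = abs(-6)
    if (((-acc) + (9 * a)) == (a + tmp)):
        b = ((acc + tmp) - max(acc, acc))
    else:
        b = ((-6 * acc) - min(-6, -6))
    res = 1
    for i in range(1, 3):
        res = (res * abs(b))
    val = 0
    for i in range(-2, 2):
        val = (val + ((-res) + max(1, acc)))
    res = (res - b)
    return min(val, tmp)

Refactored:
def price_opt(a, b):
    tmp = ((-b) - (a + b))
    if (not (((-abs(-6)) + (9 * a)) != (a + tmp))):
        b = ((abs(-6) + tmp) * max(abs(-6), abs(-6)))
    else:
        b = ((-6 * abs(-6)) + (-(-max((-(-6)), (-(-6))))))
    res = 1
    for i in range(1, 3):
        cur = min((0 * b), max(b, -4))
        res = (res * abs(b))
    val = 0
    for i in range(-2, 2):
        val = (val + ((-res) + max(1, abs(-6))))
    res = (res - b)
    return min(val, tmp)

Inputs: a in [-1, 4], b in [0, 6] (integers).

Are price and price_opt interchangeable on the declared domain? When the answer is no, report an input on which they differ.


There is a counterexample at a=0, b=3: -120 on one side, -6 on the other.
price: tmp becomes -6; next acc becomes 6; next (((-acc) + (9 * a)) == (a + tmp)) evaluates to true; next b becomes -6; next res becomes 1; next at i=1:; next res becomes 6; next at i=2:; next res becomes 36; next val becomes 0; next at i=-2:; next val becomes -30; next at i=-1:; next val becomes -60; next at i=0:; next val becomes -90; next at i=1:; next val becomes -120; next res becomes 42; next final value -120
price_opt: tmp becomes -6; next (not (((-abs(-6)) + (9 * a)) != (a + tmp))) evaluates to true; next b becomes 0; next res becomes 1; next at i=1:; next cur becomes 0; next res becomes 0; next at i=2:; next cur becomes 0; next res becomes 0; next val becomes 0; next at i=-2:; next val becomes 6; next at i=-1:; next val becomes 12; next at i=0:; next val becomes 18; next at i=1:; next val becomes 24; next res becomes 0; next final value -6
verdict: not equivalent; witness: a=0, b=3


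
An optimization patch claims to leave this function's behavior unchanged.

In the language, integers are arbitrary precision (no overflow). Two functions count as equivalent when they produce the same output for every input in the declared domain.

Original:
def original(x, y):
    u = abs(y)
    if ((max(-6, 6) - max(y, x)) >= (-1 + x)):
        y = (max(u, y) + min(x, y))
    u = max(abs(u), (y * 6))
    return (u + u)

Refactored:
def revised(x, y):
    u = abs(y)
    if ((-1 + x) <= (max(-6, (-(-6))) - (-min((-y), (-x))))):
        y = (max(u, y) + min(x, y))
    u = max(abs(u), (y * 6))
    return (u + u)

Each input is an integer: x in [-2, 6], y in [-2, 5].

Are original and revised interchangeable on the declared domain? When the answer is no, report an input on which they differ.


Although comparison usage differs, plus min/max/abs usage differs, 72/72 inputs agree.
verdict: equivalent


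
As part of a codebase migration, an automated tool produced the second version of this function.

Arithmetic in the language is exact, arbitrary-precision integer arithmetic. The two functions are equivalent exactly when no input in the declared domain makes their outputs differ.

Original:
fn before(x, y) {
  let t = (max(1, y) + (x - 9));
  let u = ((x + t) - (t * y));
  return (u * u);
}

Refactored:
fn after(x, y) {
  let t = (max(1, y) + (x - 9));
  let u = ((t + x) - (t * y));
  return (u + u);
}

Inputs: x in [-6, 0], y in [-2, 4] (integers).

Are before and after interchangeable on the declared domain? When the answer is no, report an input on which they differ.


x=-6, y=-2 yields 2304 from before but -96 from after.
verdict: not equivalent; witness: x=-6, y=-2


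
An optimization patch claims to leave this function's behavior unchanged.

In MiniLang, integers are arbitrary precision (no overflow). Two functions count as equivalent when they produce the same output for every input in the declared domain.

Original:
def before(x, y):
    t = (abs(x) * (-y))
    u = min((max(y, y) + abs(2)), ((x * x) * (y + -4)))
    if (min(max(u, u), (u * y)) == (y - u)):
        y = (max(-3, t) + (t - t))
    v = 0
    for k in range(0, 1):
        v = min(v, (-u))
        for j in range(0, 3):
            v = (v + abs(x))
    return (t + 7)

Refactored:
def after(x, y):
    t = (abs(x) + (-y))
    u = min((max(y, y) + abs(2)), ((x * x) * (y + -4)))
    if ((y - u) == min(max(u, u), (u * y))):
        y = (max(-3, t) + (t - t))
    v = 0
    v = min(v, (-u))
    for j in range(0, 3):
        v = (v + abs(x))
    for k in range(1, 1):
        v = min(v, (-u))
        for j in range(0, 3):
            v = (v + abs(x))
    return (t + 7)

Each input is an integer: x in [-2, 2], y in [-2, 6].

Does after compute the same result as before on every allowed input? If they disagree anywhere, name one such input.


Evaluate both at x=-2, y=-1.
before: t = 2; u = -20; (min(max(u, u), (u * y)) == (y - u)) -> false; v = 0; [k=0]; v = 0; [j=0]; v = 2; [j=1]; v = 4; [j=2]; v = 6; return 9
after: t = 3; u = -20; ((y - u) == min(max(u, u), (u * y))) -> false; v = 0; v = 0; [j=0]; v = 2; [j=1]; v = 4; [j=2]; v = 6; the k loop: no iterations; return 10
9 against 10: the behavior changed.
verdict: not equivalent; witness: x=-2, y=-1


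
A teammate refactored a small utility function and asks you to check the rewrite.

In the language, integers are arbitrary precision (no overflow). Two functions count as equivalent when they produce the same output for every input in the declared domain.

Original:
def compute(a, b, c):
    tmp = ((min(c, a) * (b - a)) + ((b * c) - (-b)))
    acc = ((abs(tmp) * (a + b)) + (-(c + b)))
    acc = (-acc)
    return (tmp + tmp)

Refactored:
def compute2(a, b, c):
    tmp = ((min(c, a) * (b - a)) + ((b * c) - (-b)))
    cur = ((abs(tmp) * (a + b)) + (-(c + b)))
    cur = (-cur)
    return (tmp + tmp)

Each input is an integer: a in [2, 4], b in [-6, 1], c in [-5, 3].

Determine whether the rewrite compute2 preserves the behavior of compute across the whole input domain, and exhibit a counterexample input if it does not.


This is a faithful refactor — local variable names differ, but the computed results match everywhere.
One worked example (a=2, b=-5, c=-2) — compute: tmp = 19; acc = -50; acc = 50; return 38; compute2: tmp = 19; cur = -50; cur = 50; return 38; agreement on 38.
Across all 216 domain points the two functions coincide.
verdict: equivalent


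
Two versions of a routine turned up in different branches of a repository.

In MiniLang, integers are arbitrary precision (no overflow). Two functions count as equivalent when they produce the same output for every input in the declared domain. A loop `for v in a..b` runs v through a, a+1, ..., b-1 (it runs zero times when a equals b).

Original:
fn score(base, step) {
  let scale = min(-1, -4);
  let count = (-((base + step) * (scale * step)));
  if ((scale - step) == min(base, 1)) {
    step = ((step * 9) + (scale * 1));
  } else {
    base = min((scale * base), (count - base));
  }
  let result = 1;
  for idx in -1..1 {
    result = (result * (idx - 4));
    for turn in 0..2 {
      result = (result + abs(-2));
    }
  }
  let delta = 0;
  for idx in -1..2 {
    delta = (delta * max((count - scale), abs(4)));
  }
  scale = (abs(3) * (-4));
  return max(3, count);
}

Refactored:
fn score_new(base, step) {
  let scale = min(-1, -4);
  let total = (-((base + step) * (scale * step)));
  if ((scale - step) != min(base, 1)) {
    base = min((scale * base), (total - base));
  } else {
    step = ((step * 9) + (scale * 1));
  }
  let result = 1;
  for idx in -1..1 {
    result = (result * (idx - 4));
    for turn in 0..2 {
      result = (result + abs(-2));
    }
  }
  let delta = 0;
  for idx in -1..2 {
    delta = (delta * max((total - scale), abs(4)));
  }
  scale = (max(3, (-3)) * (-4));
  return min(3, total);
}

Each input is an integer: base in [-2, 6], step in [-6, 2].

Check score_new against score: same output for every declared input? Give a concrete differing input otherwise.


Take base=-2, step=-6.
score: scale=-4, then count=192, then ((scale - step) == min(base, 1)) is false, then base=8, then result=1, then (idx=-1), then result=-5, then (turn=0), then result=-3, then (turn=1), then result=-1, then (idx=0), then result=4, then (turn=0), then result=6, then (turn=1), then result=8, then delta=0, then (idx=-1), then delta=0, then (idx=0), then delta=0, then (idx=1), then delta=0, then scale=-12, then returns 192
score_new: scale=-4, then total=192, then ((scale - step) != min(base, 1)) is true, then base=8, then result=1, then (idx=-1), then result=-5, then (turn=0), then result=-3, then (turn=1), then result=-1, then (idx=0), then result=4, then (turn=0), then result=6, then (turn=1), then result=8, then delta=0, then (idx=-1), then delta=0, then (idx=0), then delta=0, then (idx=1), then delta=0, then scale=-12, then returns 3
192 != 3, so the rewrite changes behavior.
verdict: not equivalent; witness: base=-2, step=-6


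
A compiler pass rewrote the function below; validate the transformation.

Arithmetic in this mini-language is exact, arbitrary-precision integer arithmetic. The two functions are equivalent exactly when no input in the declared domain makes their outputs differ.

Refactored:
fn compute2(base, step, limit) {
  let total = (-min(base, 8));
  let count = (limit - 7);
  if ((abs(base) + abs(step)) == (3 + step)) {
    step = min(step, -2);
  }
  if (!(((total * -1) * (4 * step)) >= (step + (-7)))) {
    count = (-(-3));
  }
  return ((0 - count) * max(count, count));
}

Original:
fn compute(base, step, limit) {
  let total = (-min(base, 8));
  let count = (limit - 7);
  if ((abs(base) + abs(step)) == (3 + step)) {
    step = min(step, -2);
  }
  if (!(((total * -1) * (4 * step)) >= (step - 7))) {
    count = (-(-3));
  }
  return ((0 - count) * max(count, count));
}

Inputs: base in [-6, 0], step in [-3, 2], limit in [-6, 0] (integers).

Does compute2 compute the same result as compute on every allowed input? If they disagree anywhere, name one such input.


Side by side, the visible changes include: arithmetic usage differs.
Spot check at base=-3, step=0, limit=-3 — compute: total becomes 3; next count becomes -10; next ((abs(base) + abs(step)) == (3 + step)) evaluates to true; next step becomes -2; next (!(((total * -1) * (4 * step)) >= (step - 7))) evaluates to false; next final value -100. compute2: total becomes 3; next count becomes -10; next ((abs(base) + abs(step)) == (3 + step)) evaluates to true; next step becomes -2; next (!(((total * -1) * (4 * step)) >= (step + (-7)))) evaluates to false; next final value -100. Both give -100.
Checked all 294 inputs in the declared domain: the outputs agree on every one.
verdict: equivalent


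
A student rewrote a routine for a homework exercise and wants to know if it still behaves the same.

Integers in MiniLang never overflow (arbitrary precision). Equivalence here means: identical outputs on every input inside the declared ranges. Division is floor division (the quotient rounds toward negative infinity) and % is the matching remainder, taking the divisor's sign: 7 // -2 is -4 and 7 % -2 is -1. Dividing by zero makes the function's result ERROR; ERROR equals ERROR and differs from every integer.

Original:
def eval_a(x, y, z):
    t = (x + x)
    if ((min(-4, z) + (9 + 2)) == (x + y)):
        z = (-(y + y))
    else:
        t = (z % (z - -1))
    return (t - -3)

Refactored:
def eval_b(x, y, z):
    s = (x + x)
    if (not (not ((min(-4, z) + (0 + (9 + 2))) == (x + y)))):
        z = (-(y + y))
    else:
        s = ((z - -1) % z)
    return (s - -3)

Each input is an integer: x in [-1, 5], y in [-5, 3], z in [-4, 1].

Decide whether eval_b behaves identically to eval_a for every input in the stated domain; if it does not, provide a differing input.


Input x=-1, y=-5, z=-4: 2 from eval_a versus 0 from eval_b.
verdict: not equivalent; witness: x=-1, y=-5, z=-4


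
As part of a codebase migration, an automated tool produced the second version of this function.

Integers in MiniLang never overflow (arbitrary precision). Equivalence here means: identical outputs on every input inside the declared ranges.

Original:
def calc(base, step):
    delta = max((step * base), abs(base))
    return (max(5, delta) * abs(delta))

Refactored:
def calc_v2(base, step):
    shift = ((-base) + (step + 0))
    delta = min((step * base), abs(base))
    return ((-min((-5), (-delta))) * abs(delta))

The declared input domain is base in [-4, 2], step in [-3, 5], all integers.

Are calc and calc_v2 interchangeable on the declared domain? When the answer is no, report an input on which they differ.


Not equivalent: base=-4, step=-3 separates them (144 vs 20).
calc: delta := 12 | result 144
calc_v2: shift := 1 | delta := 4 | result 20
verdict: not equivalent; witness: base=-4, step=-3


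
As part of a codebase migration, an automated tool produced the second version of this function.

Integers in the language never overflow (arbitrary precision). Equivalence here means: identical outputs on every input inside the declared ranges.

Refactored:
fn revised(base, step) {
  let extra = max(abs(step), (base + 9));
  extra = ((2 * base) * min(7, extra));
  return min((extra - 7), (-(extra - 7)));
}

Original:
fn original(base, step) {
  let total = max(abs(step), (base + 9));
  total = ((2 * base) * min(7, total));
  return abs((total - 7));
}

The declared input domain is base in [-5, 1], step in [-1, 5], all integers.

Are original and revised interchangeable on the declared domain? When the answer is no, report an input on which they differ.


Consider the input base=-5, step=-1.
original: total becomes 4; next total becomes -40; next final value 47
revised: extra becomes 4; next extra becomes -40; next final value -47
47 vs -47 — the two versions disagree here.
verdict: not equivalent; witness: base=-5, step=-1


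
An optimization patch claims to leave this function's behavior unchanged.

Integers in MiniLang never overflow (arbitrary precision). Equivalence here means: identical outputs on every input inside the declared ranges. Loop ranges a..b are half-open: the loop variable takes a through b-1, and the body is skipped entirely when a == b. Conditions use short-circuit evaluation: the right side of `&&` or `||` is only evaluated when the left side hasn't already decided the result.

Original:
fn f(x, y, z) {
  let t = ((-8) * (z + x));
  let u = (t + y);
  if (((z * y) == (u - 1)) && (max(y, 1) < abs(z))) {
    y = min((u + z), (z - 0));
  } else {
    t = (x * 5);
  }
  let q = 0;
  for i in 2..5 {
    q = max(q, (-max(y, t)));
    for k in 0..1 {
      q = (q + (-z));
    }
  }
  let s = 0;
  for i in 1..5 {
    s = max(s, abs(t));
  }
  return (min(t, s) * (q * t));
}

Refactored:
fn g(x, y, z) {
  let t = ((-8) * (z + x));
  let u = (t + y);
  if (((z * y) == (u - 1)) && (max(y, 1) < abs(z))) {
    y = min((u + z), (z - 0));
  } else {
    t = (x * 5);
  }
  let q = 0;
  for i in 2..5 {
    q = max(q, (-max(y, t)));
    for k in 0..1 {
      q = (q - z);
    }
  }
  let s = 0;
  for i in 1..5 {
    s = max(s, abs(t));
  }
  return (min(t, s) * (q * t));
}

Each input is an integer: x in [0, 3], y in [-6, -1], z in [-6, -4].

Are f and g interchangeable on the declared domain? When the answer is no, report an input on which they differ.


This is a faithful refactor — arithmetic usage differs, but the computed results match everywhere.
Tracing x=2, y=-1, z=-5: f: t = 24; u = 23; (((z * y) == (u - 1)) && (max(y, 1) < abs(z))) -> false; t = 10; q = 0; [i=2]; q = 0; [k=0]; q = 5; [i=3]; q = 5; [k=0]; q = 10; [i=4]; q = 10; [k=0]; q = 15; s = 0; [i=1]; s = 10; [i=2]; s = 10; [i=3]; s = 10; [i=4]; s = 10; return 1500 | g: t = 24; u = 23; (((z * y) == (u - 1)) && (max(y, 1) < abs(z))) -> false; t = 10; q = 0; [i=2]; q = 0; [k=0]; q = 5; [i=3]; q = 5; [k=0]; q = 10; [i=4]; q = 10; [k=0]; q = 15; s = 0; [i=1]; s = 10; [i=2]; s = 10; [i=3]; s = 10; [i=4]; s = 10; return 1500 — matching result 1500.
Across all 72 domain points the two functions coincide.
verdict: equivalent


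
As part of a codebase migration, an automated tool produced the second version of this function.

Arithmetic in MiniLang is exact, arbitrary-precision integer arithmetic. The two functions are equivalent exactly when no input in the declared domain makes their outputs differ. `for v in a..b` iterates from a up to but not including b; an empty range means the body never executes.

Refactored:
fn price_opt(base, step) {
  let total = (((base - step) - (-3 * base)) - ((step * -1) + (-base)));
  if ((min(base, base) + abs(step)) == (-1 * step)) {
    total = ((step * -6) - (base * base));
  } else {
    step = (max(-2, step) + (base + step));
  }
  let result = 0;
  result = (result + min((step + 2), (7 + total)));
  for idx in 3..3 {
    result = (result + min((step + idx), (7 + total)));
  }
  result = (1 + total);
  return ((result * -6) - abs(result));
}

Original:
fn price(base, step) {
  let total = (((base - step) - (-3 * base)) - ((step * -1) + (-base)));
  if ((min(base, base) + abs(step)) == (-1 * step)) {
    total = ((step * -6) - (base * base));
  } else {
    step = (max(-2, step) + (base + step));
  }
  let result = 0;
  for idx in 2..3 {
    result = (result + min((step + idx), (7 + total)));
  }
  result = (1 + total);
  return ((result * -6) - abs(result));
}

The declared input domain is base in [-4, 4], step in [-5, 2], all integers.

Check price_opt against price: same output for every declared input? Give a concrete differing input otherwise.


This is a faithful refactor — loop structure differs, min/max/abs usage differs, arithmetic usage differs, statement counts differ, constant usage differs, but the computed results match everywhere.
One worked example (base=2, step=-2) — price: total := 10 | ((min(base, base) + abs(step)) == (-1 * step)): false | step := -2 | result := 0 | iter idx=2: | result := 0 | result := 11 | result -77; price_opt: total := 10 | ((min(base, base) + abs(step)) == (-1 * step)): false | step := -2 | result := 0 | result := 0 | loop over idx: empty range | result := 11 | result -77; agreement on -77.
Checked all 72 inputs in the declared domain: the outputs agree on every one.
verdict: equivalent


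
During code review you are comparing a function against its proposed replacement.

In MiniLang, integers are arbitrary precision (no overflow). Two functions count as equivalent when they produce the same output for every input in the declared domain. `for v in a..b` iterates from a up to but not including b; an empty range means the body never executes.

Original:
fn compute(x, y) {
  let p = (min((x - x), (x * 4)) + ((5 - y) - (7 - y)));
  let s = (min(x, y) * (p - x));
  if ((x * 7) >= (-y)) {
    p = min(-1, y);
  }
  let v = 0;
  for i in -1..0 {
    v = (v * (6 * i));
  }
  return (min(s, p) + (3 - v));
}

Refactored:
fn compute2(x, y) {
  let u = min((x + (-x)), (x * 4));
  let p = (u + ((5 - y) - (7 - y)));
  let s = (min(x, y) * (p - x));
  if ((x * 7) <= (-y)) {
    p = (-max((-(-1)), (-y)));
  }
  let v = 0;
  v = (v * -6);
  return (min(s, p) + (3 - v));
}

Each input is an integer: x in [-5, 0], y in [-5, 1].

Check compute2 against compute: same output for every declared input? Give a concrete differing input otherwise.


These are not equivalent — on x=-5, y=-5 the outputs split (-19 vs -2).
compute: p becomes -22; next s becomes 85; next ((x * 7) >= (-y)) evaluates to false; next v becomes 0; next at i=-1:; next v becomes 0; next final value -19
compute2: u becomes -20; next p becomes -22; next s becomes 85; next ((x * 7) <= (-y)) evaluates to true; next p becomes -5; next v becomes 0; next v becomes 0; next final value -2
verdict: not equivalent; witness: x=-5, y=-5


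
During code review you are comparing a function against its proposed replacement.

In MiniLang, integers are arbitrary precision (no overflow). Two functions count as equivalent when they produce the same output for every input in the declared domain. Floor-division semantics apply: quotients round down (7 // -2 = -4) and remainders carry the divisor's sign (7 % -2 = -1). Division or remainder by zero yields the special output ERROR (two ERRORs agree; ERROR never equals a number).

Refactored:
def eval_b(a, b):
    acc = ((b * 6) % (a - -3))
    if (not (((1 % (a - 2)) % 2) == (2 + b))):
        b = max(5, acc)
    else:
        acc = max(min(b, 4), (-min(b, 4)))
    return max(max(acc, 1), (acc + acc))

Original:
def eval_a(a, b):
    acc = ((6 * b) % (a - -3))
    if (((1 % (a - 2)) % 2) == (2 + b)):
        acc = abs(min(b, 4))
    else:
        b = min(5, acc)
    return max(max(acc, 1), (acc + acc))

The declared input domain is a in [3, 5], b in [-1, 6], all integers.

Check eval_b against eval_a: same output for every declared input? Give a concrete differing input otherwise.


Equivalent. The one real change (`min(5, acc)` became `max(5, acc)`) has no effect anywhere in the declared ranges.
Checked all 24 inputs in the declared domain: the outputs agree on every one.
Spot check at a=3, b=2 — eval_a: acc becomes 0; next (((1 % (a - 2)) % 2) == (2 + b)) evaluates to false; next b becomes 0; next final value 1. eval_b: acc becomes 0; next (not (((1 % (a - 2)) % 2) == (2 + b))) evaluates to true; next b becomes 5; next final value 1. Both give 1.
verdict: equivalent


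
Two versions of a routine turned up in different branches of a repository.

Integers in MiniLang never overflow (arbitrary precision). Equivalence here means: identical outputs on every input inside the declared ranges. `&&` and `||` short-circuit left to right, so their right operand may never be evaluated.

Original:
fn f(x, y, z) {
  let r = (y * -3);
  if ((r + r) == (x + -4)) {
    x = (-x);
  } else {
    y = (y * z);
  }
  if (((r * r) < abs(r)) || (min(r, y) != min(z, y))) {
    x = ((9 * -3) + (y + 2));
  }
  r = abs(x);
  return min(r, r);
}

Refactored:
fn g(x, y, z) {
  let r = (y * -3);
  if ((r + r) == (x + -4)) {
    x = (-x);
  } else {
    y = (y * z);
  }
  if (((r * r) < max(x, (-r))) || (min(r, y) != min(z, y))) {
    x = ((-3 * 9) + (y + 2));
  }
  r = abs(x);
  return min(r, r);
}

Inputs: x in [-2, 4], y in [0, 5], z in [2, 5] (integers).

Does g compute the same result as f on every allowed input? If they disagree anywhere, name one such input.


Run the pair on x=1, y=0, z=2.
f: r=0, then ((r + r) == (x + -4)) is false, then y=0, then (((r * r) < abs(r)) || (min(r, y) != min(z, y))) is false, then r=1, then returns 1
g: r=0, then ((r + r) == (x + -4)) is false, then y=0, then (((r * r) < max(x, (-r))) || (min(r, y) != min(z, y))) is true, then x=-25, then r=25, then returns 25
1 vs 25 — the two versions disagree here.
verdict: not equivalent; witness: x=1, y=0, z=2


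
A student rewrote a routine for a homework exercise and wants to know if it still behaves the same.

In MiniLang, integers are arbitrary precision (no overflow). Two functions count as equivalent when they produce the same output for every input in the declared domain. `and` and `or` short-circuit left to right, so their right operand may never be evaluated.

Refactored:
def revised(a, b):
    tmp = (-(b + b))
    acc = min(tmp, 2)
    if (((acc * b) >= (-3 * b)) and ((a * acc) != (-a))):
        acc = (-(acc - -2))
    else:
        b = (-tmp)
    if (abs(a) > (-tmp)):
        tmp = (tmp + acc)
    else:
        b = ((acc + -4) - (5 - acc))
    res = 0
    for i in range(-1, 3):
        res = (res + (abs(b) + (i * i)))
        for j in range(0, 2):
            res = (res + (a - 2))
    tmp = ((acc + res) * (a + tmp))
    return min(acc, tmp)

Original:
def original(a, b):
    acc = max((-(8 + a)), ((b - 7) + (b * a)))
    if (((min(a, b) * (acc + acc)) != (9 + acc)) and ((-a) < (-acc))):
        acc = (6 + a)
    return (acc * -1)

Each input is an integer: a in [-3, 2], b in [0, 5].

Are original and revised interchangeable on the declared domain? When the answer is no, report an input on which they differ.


Not equivalent: a=-3, b=0 separates them (-3 vs -2).
original: acc = -5; (((min(a, b) * (acc + acc)) != (9 + acc)) and ((-a) < (-acc))) -> true; acc = 3; return -3
revised: tmp = 0; acc = 0; (((acc * b) >= (-3 * b)) and ((a * acc) != (-a))) -> true; acc = -2; (abs(a) > (-tmp)) -> true; tmp = -2; res = 0; [i=-1]; res = 1; [j=0]; res = -4; [j=1]; res = -9; [i=0]; res = -9; [j=0]; res = -14; [j=1]; res = -19; [i=1]; res = -18; [j=0]; res = -23; [j=1]; res = -28; [i=2]; res = -24; [j=0]; res = -29; [j=1]; res = -34; tmp = 180; return -2
verdict: not equivalent; witness: a=-3, b=0


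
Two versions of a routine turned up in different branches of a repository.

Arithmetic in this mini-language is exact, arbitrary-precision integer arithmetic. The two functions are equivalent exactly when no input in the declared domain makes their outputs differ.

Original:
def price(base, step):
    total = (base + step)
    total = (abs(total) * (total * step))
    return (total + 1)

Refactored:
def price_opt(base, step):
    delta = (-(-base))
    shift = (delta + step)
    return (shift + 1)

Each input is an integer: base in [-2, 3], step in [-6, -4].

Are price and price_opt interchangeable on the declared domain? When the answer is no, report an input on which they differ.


Try base=-2, step=-6.
price: total := -8 | total := 384 | result 385
price_opt: delta := -2 | shift := -8 | result -7
385 and -7 differ, so these are not the same function on this domain.
verdict: not equivalent; witness: base=-2, step=-6


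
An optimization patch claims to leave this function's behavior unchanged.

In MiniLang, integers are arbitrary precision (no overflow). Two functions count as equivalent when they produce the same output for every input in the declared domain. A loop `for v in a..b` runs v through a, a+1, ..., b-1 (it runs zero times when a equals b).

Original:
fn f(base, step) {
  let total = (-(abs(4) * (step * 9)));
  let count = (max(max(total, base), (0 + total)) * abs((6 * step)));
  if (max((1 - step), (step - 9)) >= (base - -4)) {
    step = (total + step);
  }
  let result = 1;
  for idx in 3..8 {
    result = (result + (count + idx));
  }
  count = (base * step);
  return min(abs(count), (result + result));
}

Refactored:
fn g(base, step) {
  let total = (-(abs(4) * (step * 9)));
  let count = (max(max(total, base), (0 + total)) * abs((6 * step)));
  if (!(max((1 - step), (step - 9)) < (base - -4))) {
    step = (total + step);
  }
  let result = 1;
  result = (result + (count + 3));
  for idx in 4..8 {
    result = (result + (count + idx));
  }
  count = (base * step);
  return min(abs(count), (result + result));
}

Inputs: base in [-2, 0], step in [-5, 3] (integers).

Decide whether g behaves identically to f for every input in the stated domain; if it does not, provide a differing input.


Changes here: boolean connective usage differs, plus loop structure differs, plus comparison usage differs, plus arithmetic usage differs, plus statement counts differ, plus constant usage differs; the full 27-point sweep finds no disagreement.
verdict: equivalent
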